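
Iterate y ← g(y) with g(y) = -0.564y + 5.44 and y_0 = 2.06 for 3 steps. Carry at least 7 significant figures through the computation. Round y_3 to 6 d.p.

y_1 = g(2.060000) = 4.278160
y_2 = g(4.278160) = 3.027118
y_3 = g(3.027118) = 3.732706

3.732706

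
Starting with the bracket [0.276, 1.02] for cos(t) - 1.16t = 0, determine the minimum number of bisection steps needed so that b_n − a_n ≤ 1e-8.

Initial width b − a = 1.02 − 0.276 = 0.744000.
After n steps the width is (b−a)/2^n; need (b−a)/2^n ≤ 1e-8.
So n ≥ log₂(0.744000/1e-8) = log₂(74400000.0000) ≈ 26.1488.
Hence n = 27.

27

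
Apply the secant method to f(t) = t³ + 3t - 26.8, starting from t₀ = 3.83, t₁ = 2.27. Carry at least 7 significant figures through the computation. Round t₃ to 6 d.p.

Secant update: t_(k+1) = t_k − f(t_k)·(t_k − t_(k-1))/(f(t_k) − f(t_(k-1))).
f(t_0) = 40.871887, f(t_1) = -8.292917
t_2 = 2.270000 - (-8.292917)·(2.270000 - 3.830000)/(-8.292917 - (40.871887)) = 2.533134; f(t_2) = -2.946057
t_3 = 2.533134 - (-2.946057)·(2.533134 - 2.270000)/(-2.946057 - (-8.292917)) = 2.678118; f(t_3) = 0.442670

2.678118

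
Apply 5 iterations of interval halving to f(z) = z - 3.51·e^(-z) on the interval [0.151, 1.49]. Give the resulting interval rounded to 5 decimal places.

[1.11341, 1.15525]

f(0.151000) = -2.867065, f(1.490000) = 0.698942 (opposite signs)
step 1: m = 0.820500, f(m) = -0.724642 < 0 → root in [0.820500, 1.490000]
step 2: m = 1.155250, f(m) = 0.049674 > 0 → root in [0.820500, 1.155250]
step 3: m = 0.987875, f(m) = -0.319134 < 0 → root in [0.987875, 1.155250]
step 4: m = 1.071563, f(m) = -0.130518 < 0 → root in [1.071563, 1.155250]
step 5: m = 1.113406, f(m) = -0.039412 < 0 → root in [1.113406, 1.155250]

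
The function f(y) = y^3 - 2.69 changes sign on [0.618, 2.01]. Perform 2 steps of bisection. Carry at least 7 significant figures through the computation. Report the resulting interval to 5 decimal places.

[1.31400, 1.66200]

f(0.618000) = -2.453971, f(2.010000) = 5.430601 (opposite signs)
step 1: m = 1.314000, f(m) = -0.421253 < 0 → root in [1.314000, 2.010000]
step 2: m = 1.662000, f(m) = 1.900850 > 0 → root in [1.314000, 1.662000]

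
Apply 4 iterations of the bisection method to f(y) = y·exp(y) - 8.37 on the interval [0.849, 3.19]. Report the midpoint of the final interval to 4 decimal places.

1.6537

f(0.849000) = -6.385625, f(3.190000) = 69.110084 (opposite signs)
step 1: m = 2.019500, f(m) = 6.846037 > 0 → root in [0.849000, 2.019500]
step 2: m = 1.434250, f(m) = -2.351175 < 0 → root in [1.434250, 2.019500]
step 3: m = 1.726875, f(m) = 1.340312 > 0 → root in [1.434250, 1.726875]
step 4: m = 1.580563, f(m) = -0.692121 < 0 → root in [1.580563, 1.726875]
Midpoint of [1.580563, 1.726875] = 1.653719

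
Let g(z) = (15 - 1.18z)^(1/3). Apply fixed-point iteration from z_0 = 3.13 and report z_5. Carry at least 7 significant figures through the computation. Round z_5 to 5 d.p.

z_1 = g(3.130000) = 2.244454
z_2 = g(2.244454) = 2.311570
z_3 = g(2.311570) = 2.306619
z_4 = g(2.306619) = 2.306985
z_5 = g(2.306985) = 2.306958

2.30696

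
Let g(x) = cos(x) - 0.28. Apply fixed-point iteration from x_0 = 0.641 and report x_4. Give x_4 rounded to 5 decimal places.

x_1 = g(0.641000) = 0.521498
x_2 = g(0.521498) = 0.587074
x_3 = g(0.587074) = 0.552565
x_4 = g(0.552565) = 0.571181

0.57118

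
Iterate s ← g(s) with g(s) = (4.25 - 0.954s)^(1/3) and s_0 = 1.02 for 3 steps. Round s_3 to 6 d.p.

s_1 = g(1.020000) = 1.485327
s_2 = g(1.485327) = 1.414975
s_3 = g(1.414975) = 1.426062

1.426062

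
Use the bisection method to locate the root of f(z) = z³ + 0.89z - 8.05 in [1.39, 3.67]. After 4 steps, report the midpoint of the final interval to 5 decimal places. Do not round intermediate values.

1.88875

f(1.390000) = -4.127281, f(3.670000) = 44.647163 (opposite signs)
step 1: m = 2.530000, f(m) = 10.395977 > 0 → root in [1.390000, 2.530000]
step 2: m = 1.960000, f(m) = 1.223936 > 0 → root in [1.390000, 1.960000]
step 3: m = 1.675000, f(m) = -1.859828 < 0 → root in [1.675000, 1.960000]
step 4: m = 1.817500, f(m) = -0.428666 < 0 → root in [1.817500, 1.960000]
Midpoint of [1.817500, 1.960000] = 1.888750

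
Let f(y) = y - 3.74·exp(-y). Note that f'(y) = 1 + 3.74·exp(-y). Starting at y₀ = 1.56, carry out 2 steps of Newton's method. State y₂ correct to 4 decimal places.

y_0 = 1.560000: f = 0.774091, f' = 1.785909 → y_1 = 1.560000 - (0.774091)/(1.785909) = 1.126556
y_1 = 1.126556: f = -0.085756, f' = 2.212312 → y_2 = 1.126556 - (-0.085756)/(2.212312) = 1.165319

1.1653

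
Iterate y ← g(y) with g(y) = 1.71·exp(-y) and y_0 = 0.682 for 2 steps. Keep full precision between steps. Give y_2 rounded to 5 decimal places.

y_1 = g(0.682000) = 0.864584
y_2 = g(0.864584) = 0.720298

0.72030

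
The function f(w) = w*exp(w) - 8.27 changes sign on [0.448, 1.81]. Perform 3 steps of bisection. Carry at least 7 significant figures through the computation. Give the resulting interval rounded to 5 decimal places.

f(0.448000) = -7.568800, f(1.810000) = 2.789910 (opposite signs)
step 1: m = 1.129000, f(m) = -4.778497 < 0 → root in [1.129000, 1.810000]
step 2: m = 1.469500, f(m) = -1.881994 < 0 → root in [1.469500, 1.810000]
step 3: m = 1.639750, f(m) = 0.181076 > 0 → root in [1.469500, 1.639750]

[1.46950, 1.63975]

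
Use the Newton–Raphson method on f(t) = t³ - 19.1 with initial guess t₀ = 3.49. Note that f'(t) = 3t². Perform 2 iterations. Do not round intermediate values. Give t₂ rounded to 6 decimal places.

t_0 = 3.490000: f = 23.408549, f' = 36.540300 → t_1 = 3.490000 - (23.408549)/(36.540300) = 2.849377
t_1 = 2.849377: f = 4.033952, f' = 24.356851 → t_2 = 2.849377 - (4.033952)/(24.356851) = 2.683758

2.683758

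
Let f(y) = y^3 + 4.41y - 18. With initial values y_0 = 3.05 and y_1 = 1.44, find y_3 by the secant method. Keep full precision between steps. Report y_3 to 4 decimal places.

2.1238

f(y_0) = 23.823125, f(y_1) = -8.663616
y_2 = 1.440000 - (-8.663616)·(1.440000 - 3.050000)/(-8.663616 - (23.823125)) = 1.869357; f(y_2) = -3.223670
y_3 = 1.869357 - (-3.223670)·(1.869357 - 1.440000)/(-3.223670 - (-8.663616)) = 2.123791; f(y_3) = 0.945257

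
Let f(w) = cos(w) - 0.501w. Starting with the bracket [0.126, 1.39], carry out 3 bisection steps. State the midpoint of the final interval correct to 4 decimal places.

0.9950

f(0.126000) = 0.928946, f(1.390000) = -0.516577 (opposite signs)
step 1: m = 0.758000, f(m) = 0.346454 > 0 → root in [0.758000, 1.390000]
step 2: m = 1.074000, f(m) = -0.061462 < 0 → root in [0.758000, 1.074000]
step 3: m = 0.916000, f(m) = 0.150082 > 0 → root in [0.916000, 1.074000]
Midpoint of [0.916000, 1.074000] = 0.995000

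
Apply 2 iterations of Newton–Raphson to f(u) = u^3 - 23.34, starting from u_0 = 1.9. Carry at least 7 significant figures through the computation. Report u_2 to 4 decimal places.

2.9457

f'(u) = 3u^2
u_0 = 1.900000: f = -16.481000, f' = 10.830000 → u_1 = 1.900000 - (-16.481000)/(10.830000) = 3.421791
u_1 = 3.421791: f = 16.724577, f' = 35.125968 → u_2 = 3.421791 - (16.724577)/(35.125968) = 2.945660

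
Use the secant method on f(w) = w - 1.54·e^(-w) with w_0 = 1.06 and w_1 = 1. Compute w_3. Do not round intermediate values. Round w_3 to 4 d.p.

0.7379

f(w_0) = 0.526458, f(w_1) = 0.433466
w_2 = 1.000000 - (0.433466)·(1.000000 - 1.060000)/(0.433466 - (0.526458)) = 0.720322; f(w_2) = -0.029035
w_3 = 0.720322 - (-0.029035)·(0.720322 - 1.000000)/(-0.029035 - (0.433466)) = 0.737880; f(w_3) = 0.001565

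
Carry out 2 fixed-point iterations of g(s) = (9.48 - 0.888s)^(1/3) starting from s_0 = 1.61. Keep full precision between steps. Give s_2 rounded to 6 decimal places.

s_1 = g(1.610000) = 2.004185
s_2 = g(2.004185) = 1.974705

1.974705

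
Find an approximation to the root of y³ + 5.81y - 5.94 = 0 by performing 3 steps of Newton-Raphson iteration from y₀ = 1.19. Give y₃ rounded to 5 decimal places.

0.89781

f'(y) = 3y² + 5.81
y_0 = 1.190000: f = 2.659059, f' = 10.058300 → y_1 = 1.190000 - (2.659059)/(10.058300) = 0.925635
y_1 = 0.925635: f = 0.231026, f' = 8.380402 → y_2 = 0.925635 - (0.231026)/(8.380402) = 0.898068
y_2 = 0.898068: f = 0.002089, f' = 8.229578 → y_3 = 0.898068 - (0.002089)/(8.229578) = 0.897814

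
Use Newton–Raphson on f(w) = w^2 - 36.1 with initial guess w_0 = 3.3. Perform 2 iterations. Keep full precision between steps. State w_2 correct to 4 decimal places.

Newton update: w ← w − f(w)/f'(w).
f'(w) = 2w
w_0 = 3.300000: f = -25.210000, f' = 6.600000 → w_1 = 3.300000 - (-25.210000)/(6.600000) = 7.119697
w_1 = 7.119697: f = 14.590085, f' = 14.239394 → w_2 = 7.119697 - (14.590085)/(14.239394) = 6.095069

6.0951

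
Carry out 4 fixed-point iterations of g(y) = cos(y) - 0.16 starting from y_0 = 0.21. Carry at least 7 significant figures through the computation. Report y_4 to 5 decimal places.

y_1 = g(0.210000) = 0.818031
y_2 = g(0.818031) = 0.523660
y_3 = g(0.523660) = 0.705995
y_4 = g(0.705995) = 0.600966

0.60097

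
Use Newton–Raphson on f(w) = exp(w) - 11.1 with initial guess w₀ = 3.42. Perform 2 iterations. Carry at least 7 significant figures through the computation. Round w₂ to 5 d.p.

f'(w) = exp(w)
w_0 = 3.420000: f = 19.469415, f' = 30.569415 → w_1 = 3.420000 - (19.469415)/(30.569415) = 2.783108
w_1 = 2.783108: f = 5.069197, f' = 16.169197 → w_2 = 2.783108 - (5.069197)/(16.169197) = 2.469599

2.46960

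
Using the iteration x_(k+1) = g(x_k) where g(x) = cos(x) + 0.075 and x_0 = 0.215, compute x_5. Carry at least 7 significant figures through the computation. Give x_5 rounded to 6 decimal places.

0.850273

x_1 = g(0.215000) = 1.051976
x_2 = g(1.051976) = 0.570856
x_3 = g(0.570856) = 0.916439
x_4 = g(0.916439) = 0.683650
x_5 = g(0.683650) = 0.850273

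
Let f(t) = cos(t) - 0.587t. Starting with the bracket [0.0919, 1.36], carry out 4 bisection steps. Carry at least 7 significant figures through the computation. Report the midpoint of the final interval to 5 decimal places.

f(0.091900) = 0.941835, f(1.360000) = -0.589081 (opposite signs)
step 1: m = 0.725950, f(m) = 0.321736 > 0 → root in [0.725950, 1.360000]
step 2: m = 1.042975, f(m) = -0.108574 < 0 → root in [0.725950, 1.042975]
step 3: m = 0.884463, f(m) = 0.114526 > 0 → root in [0.884463, 1.042975]
step 4: m = 0.963719, f(m) = 0.004767 > 0 → root in [0.963719, 1.042975]
Midpoint of [0.963719, 1.042975] = 1.003347

1.00335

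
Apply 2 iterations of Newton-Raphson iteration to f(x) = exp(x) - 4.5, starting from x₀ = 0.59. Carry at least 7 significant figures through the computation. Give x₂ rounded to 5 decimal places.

Newton update: x ← x − f(x)/f'(x).
f'(x) = exp(x)
x_0 = 0.590000: f = -2.696012, f' = 1.803988 → x_1 = 0.590000 - (-2.696012)/(1.803988) = 2.084473
x_1 = 2.084473: f = 3.540351, f' = 8.040351 → x_2 = 2.084473 - (3.540351)/(8.040351) = 1.644150

1.64415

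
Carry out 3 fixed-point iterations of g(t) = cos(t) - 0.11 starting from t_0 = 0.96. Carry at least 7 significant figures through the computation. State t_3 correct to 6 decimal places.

t_1 = g(0.960000) = 0.463520
t_2 = g(0.463520) = 0.784484
t_3 = g(0.784484) = 0.597753

0.597753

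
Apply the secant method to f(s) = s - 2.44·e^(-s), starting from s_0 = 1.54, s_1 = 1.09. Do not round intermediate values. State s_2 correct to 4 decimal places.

0.9276

f(s_0) = 1.016910, f(s_1) = 0.269632
s_2 = 1.090000 - (0.269632)·(1.090000 - 1.540000)/(0.269632 - (1.016910)) = 0.927632; f(s_2) = -0.037362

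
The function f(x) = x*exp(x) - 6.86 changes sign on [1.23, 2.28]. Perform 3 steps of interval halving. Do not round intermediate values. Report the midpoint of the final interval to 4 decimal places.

f(1.230000) = -2.651888, f(2.280000) = 15.430831 (opposite signs)
step 1: m = 1.755000, f(m) = 3.289951 > 0 → root in [1.230000, 1.755000]
step 2: m = 1.492500, f(m) = -0.221058 < 0 → root in [1.492500, 1.755000]
step 3: m = 1.623750, f(m) = 1.375782 > 0 → root in [1.492500, 1.623750]
Midpoint of [1.492500, 1.623750] = 1.558125

1.5581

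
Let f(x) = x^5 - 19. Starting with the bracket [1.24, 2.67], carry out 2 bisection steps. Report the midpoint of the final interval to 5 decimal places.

1.77625

f(1.240000) = -16.068375, f(2.670000) = 116.692645 (opposite signs)
step 1: m = 1.955000, f(m) = 9.558396 > 0 → root in [1.240000, 1.955000]
step 2: m = 1.597500, f(m) = -8.595904 < 0 → root in [1.597500, 1.955000]
Midpoint of [1.597500, 1.955000] = 1.776250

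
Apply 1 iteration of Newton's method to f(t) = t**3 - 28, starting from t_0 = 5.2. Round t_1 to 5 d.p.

3.81183

Newton update: t ← t − f(t)/f'(t).
f'(t) = 3t**2
t_0 = 5.200000: f = 112.608000, f' = 81.120000 → t_1 = 5.200000 - (112.608000)/(81.120000) = 3.811834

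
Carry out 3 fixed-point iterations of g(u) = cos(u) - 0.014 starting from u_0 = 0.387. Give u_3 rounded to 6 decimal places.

u_1 = g(0.387000) = 0.912045
u_2 = g(0.912045) = 0.598130
u_3 = g(0.598130) = 0.812390

0.812390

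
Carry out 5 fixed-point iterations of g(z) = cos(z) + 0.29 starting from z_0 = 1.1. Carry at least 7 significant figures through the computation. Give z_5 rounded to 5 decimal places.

z_1 = g(1.100000) = 0.743596
z_2 = g(0.743596) = 1.026039
z_3 = g(1.026039) = 0.808211
z_4 = g(0.808211) = 0.980793
z_5 = g(0.980793) = 0.846363

0.84636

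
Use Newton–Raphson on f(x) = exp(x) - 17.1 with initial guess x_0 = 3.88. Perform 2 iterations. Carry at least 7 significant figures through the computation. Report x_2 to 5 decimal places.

2.90745

f'(x) = exp(x)
x_0 = 3.880000: f = 31.324215, f' = 48.424215 → x_1 = 3.880000 - (31.324215)/(48.424215) = 3.233129
x_1 = 3.233129: f = 8.258884, f' = 25.358884 → x_2 = 3.233129 - (8.258884)/(25.358884) = 2.907449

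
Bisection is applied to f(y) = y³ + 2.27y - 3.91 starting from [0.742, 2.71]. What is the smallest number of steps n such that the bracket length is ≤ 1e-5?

18

Initial width b − a = 2.71 − 0.742 = 1.968000.
After n steps the width is (b−a)/2^n; need (b−a)/2^n ≤ 1e-5.
So n ≥ log₂(1.968000/1e-5) = log₂(196800.0000) ≈ 17.5864.
Hence n = 18.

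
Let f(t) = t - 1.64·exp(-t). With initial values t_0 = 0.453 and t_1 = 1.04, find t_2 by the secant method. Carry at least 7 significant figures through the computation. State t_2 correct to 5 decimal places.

f(t_0) = -0.589578, f(t_1) = 0.460334
t_2 = 1.040000 - (0.460334)·(1.040000 - 0.453000)/(0.460334 - (-0.589578)) = 0.782630; f(t_2) = 0.032818

0.78263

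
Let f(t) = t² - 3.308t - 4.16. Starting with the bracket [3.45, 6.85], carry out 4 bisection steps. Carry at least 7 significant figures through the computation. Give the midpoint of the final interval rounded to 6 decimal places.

f(3.450000) = -3.670100, f(6.850000) = 20.102700 (opposite signs)
step 1: m = 5.150000, f(m) = 5.326300 > 0 → root in [3.450000, 5.150000]
step 2: m = 4.300000, f(m) = 0.105600 > 0 → root in [3.450000, 4.300000]
step 3: m = 3.875000, f(m) = -1.962875 < 0 → root in [3.875000, 4.300000]
step 4: m = 4.087500, f(m) = -0.973794 < 0 → root in [4.087500, 4.300000]
Midpoint of [4.087500, 4.300000] = 4.193750

4.193750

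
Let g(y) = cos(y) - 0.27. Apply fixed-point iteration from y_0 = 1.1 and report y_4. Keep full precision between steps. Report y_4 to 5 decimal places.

y_1 = g(1.100000) = 0.183596
y_2 = g(0.183596) = 0.713194
y_3 = g(0.713194) = 0.486276
y_4 = g(0.486276) = 0.614079

0.61408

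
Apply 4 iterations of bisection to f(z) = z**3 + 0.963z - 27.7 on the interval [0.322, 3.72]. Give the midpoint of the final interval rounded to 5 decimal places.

f(0.322000) = -27.356528, f(3.720000) = 27.361208 (opposite signs)
step 1: m = 2.021000, f(m) = -17.499122 < 0 → root in [2.021000, 3.720000]
step 2: m = 2.870500, f(m) = -1.283448 < 0 → root in [2.870500, 3.720000]
step 3: m = 3.295250, f(m) = 11.255367 > 0 → root in [2.870500, 3.295250]
step 4: m = 3.082875, f(m) = 4.568817 > 0 → root in [2.870500, 3.082875]
Midpoint of [2.870500, 3.082875] = 2.976687

2.97669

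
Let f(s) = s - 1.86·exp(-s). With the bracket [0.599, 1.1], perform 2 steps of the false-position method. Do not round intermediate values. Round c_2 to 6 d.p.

f(0.599000) = -0.422811, f(1.100000) = 0.480860
step 1: c = 0.833409, f(c) = 0.025117 > 0 → new bracket [0.599000, 0.833409]
step 2: c = 0.820265, f(c) = 0.001278 > 0 → new bracket [0.599000, 0.820265]

0.820265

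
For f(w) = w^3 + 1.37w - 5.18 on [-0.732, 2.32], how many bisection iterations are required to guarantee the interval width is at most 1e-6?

Initial width b − a = 2.32 − -0.732 = 3.052000.
After n steps the width is (b−a)/2^n; need (b−a)/2^n ≤ 1e-6.
So n ≥ log₂(3.052000/1e-6) = log₂(3052000.0000) ≈ 21.5413.
Hence n = 22.

22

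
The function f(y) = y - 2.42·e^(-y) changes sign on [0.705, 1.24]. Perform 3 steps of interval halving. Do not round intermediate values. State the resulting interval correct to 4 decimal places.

[0.9056, 0.9725]

f(0.705000) = -0.490743, f(1.240000) = 0.539690 (opposite signs)
step 1: m = 0.972500, f(m) = 0.057410 > 0 → root in [0.705000, 0.972500]
step 2: m = 0.838750, f(m) = -0.207296 < 0 → root in [0.838750, 0.972500]
step 3: m = 0.905625, f(m) = -0.072755 < 0 → root in [0.905625, 0.972500]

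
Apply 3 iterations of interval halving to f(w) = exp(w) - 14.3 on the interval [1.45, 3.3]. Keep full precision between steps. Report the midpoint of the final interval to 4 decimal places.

2.7219

f(1.450000) = -10.036885, f(3.300000) = 12.812639 (opposite signs)
step 1: m = 2.375000, f(m) = -3.548987 < 0 → root in [2.375000, 3.300000]
step 2: m = 2.837500, f(m) = 2.773030 > 0 → root in [2.375000, 2.837500]
step 3: m = 2.606250, f(m) = -0.751850 < 0 → root in [2.606250, 2.837500]
Midpoint of [2.606250, 2.837500] = 2.721875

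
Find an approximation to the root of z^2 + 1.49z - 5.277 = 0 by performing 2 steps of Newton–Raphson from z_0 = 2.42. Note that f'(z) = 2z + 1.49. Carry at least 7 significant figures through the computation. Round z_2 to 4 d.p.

Newton update: z ← z − f(z)/f'(z).
z_0 = 2.420000: f = 4.185200, f' = 6.330000 → z_1 = 2.420000 - (4.185200)/(6.330000) = 1.758831
z_1 = 1.758831: f = 0.437144, f' = 5.007662 → z_2 = 1.758831 - (0.437144)/(5.007662) = 1.671536

1.6715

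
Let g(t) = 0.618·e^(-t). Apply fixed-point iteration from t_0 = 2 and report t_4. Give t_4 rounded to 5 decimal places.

t_1 = g(2.000000) = 0.083637
t_2 = g(0.083637) = 0.568415
t_3 = g(0.568415) = 0.350049
t_4 = g(0.350049) = 0.435476

0.43548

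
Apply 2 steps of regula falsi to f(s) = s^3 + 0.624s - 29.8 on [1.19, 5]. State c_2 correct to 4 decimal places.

2.5298

f(1.190000) = -27.372281, f(5.000000) = 98.320000
step 1: c = 2.019712, f(c) = -20.300817 < 0 → new bracket [2.019712, 5.000000]
step 2: c = 2.529760, f(c) = -12.031766 < 0 → new bracket [2.529760, 5.000000]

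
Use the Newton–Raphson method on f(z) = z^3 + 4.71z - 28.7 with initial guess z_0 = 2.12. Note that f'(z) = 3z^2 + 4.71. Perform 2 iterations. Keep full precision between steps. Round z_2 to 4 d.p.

z_0 = 2.120000: f = -9.186672, f' = 18.193200 → z_1 = 2.120000 - (-9.186672)/(18.193200) = 2.624951
z_1 = 2.624951: f = 1.750393, f' = 25.381101 → z_2 = 2.624951 - (1.750393)/(25.381101) = 2.555986

2.5560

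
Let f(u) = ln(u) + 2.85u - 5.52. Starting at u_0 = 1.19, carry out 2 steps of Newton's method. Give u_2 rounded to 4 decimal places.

Newton update: u ← u − f(u)/f'(u).
f'(u) = 1/u + 2.85
u_0 = 1.190000: f = -1.954547, f' = 3.690336 → u_1 = 1.190000 - (-1.954547)/(3.690336) = 1.719639
u_1 = 1.719639: f = -0.076914, f' = 3.431517 → u_2 = 1.719639 - (-0.076914)/(3.431517) = 1.742053

1.7421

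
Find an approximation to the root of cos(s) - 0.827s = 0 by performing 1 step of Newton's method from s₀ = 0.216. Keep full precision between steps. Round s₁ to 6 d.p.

Newton update: s ← s − f(s)/f'(s).
f'(s) = -sin(s) - 0.827
s_0 = 0.216000: f = 0.798131, f' = -1.041324 → s_1 = 0.216000 - (0.798131)/(-1.041324) = 0.982457

0.982457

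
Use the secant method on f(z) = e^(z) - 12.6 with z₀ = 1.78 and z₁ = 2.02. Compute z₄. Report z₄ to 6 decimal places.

f(z_0) = -6.670144, f(z_1) = -5.061675
z_2 = 2.020000 - (-5.061675)·(2.020000 - 1.780000)/(-5.061675 - (-6.670144)) = 2.775254; f(z_2) = 3.442699
z_3 = 2.775254 - (3.442699)·(2.775254 - 2.020000)/(3.442699 - (-5.061675)) = 2.469516; f(z_3) = -0.783277
z_4 = 2.469516 - (-0.783277)·(2.469516 - 2.775254)/(-0.783277 - (3.442699)) = 2.526184; f(z_4) = -0.094310

2.526184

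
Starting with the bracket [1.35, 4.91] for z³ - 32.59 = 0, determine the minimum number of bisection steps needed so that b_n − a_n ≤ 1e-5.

19

Initial width b − a = 4.91 − 1.35 = 3.560000.
After n steps the width is (b−a)/2^n; need (b−a)/2^n ≤ 1e-5.
So n ≥ log₂(3.560000/1e-5) = log₂(356000.0000) ≈ 18.4415.
Hence n = 19.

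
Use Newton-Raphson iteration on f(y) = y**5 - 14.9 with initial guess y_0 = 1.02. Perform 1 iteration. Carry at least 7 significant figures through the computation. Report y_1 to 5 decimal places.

f'(y) = 5y**4
y_0 = 1.020000: f = -13.795919, f' = 5.412161 → y_1 = 1.020000 - (-13.795919)/(5.412161) = 3.569059

3.56906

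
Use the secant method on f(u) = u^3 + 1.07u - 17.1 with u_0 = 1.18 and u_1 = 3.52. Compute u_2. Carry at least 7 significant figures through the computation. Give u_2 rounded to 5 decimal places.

Secant update: u_(k+1) = u_k − f(u_k)·(u_k − u_(k-1))/(f(u_k) − f(u_(k-1))).
f(u_0) = -14.194368, f(u_1) = 30.280608
u_2 = 3.520000 - (30.280608)·(3.520000 - 1.180000)/(30.280608 - (-14.194368)) = 1.926820; f(u_2) = -7.884717

1.92682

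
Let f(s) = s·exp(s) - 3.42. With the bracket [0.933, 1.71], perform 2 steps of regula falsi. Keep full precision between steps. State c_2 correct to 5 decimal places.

1.09214

False-position update: c = (a·f(b) − b·f(a))/(f(b) − f(a)); replace the endpoint whose sign matches f(c).
f(0.933000) = -1.048198, f(1.710000) = 6.034524
step 1: c = 1.047991, f(c) = -0.431217 < 0 → new bracket [1.047991, 1.710000]
step 2: c = 1.092142, f(c) = -0.164704 < 0 → new bracket [1.092142, 1.710000]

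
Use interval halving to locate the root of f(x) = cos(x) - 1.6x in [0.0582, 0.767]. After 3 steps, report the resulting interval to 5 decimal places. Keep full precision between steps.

f(0.058200) = 0.905187, f(0.767000) = -0.507204 (opposite signs)
step 1: m = 0.412600, f(m) = 0.255921 > 0 → root in [0.412600, 0.767000]
step 2: m = 0.589800, f(m) = -0.112628 < 0 → root in [0.412600, 0.589800]
step 3: m = 0.501200, f(m) = 0.075087 > 0 → root in [0.501200, 0.589800]

[0.50120, 0.58980]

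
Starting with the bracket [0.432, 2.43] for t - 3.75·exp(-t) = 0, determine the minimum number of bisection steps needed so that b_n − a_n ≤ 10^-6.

Initial width b − a = 2.43 − 0.432 = 1.998000.
After n steps the width is (b−a)/2^n; need (b−a)/2^n ≤ 10^-6.
So n ≥ log₂(1.998000/10^-6) = log₂(1998000.0000) ≈ 20.9301.
Hence n = 21.

21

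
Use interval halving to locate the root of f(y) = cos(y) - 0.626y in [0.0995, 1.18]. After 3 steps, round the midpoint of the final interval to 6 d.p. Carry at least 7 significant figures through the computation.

0.977406

f(0.099500) = 0.932767, f(1.180000) = -0.357755 (opposite signs)
step 1: m = 0.639750, f(m) = 0.401762 > 0 → root in [0.639750, 1.180000]
step 2: m = 0.909875, f(m) = 0.044263 > 0 → root in [0.909875, 1.180000]
step 3: m = 1.044938, f(m) = -0.152175 < 0 → root in [0.909875, 1.044938]
Midpoint of [0.909875, 1.044938] = 0.977406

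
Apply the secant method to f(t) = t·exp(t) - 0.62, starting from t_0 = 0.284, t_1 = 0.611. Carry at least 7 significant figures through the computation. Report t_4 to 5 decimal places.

0.41110

f(t_0) = -0.242725, f(t_1) = 0.505629
t_2 = 0.611000 - (0.505629)·(0.611000 - 0.284000)/(0.505629 - (-0.242725)) = 0.390061; f(t_2) = -0.043852
t_3 = 0.390061 - (-0.043852)·(0.390061 - 0.611000)/(-0.043852 - (0.505629)) = 0.407693; f(t_3) = -0.007096
t_4 = 0.407693 - (-0.007096)·(0.407693 - 0.390061)/(-0.007096 - (-0.043852)) = 0.411097; f(t_4) = 0.000129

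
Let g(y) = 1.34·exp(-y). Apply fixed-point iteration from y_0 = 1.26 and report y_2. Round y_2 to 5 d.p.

y_1 = g(1.260000) = 0.380096
y_2 = g(0.380096) = 0.916286

0.91629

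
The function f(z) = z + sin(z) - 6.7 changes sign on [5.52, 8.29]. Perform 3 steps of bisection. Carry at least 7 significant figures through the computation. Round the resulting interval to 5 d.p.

f(5.520000) = -1.871227, f(8.290000) = 2.496440 (opposite signs)
step 1: m = 6.905000, f(m) = 0.787511 > 0 → root in [5.520000, 6.905000]
step 2: m = 6.212500, f(m) = -0.558126 < 0 → root in [6.212500, 6.905000]
step 3: m = 6.558750, f(m) = 0.130840 > 0 → root in [6.212500, 6.558750]

[6.21250, 6.55875]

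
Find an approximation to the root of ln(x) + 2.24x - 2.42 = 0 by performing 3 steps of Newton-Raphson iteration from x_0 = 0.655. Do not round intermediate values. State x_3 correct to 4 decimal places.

f'(x) = 1/x + 2.24
x_0 = 0.655000: f = -1.375920, f' = 3.766718 → x_1 = 0.655000 - (-1.375920)/(3.766718) = 1.020284
x_1 = 1.020284: f = -0.114484, f' = 3.220120 → x_2 = 1.020284 - (-0.114484)/(3.220120) = 1.055836
x_2 = 1.055836: f = -0.000593, f' = 3.187116 → x_3 = 1.055836 - (-0.000593)/(3.187116) = 1.056023

1.0560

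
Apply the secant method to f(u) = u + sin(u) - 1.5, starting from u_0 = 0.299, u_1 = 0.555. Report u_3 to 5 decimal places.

f(u_0) = -0.906435, f(u_1) = -0.418057
u_2 = 0.555000 - (-0.418057)·(0.555000 - 0.299000)/(-0.418057 - (-0.906435)) = 0.774138; f(u_2) = -0.026761
u_3 = 0.774138 - (-0.026761)·(0.774138 - 0.555000)/(-0.026761 - (-0.418057)) = 0.789126; f(u_3) = -0.001137

0.78913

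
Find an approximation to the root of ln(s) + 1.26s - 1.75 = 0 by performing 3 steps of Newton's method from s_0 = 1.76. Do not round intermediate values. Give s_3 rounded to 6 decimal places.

1.226715

f'(s) = 1/s + 1.26
s_0 = 1.760000: f = 1.032914, f' = 1.828182 → s_1 = 1.760000 - (1.032914)/(1.828182) = 1.195005
s_1 = 1.195005: f = -0.066144, f' = 2.096817 → s_2 = 1.195005 - (-0.066144)/(2.096817) = 1.226550
s_2 = 1.226550: f = -0.000342, f' = 2.075295 → s_3 = 1.226550 - (-0.000342)/(2.075295) = 1.226715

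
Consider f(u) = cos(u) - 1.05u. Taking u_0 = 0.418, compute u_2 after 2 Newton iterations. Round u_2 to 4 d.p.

f'(u) = -sin(u) - 1.05
u_0 = 0.418000: f = 0.475003, f' = -1.455933 → u_1 = 0.418000 - (0.475003)/(-1.455933) = 0.744253
u_1 = 0.744253: f = -0.045871, f' = -1.727422 → u_2 = 0.744253 - (-0.045871)/(-1.727422) = 0.717698

0.7177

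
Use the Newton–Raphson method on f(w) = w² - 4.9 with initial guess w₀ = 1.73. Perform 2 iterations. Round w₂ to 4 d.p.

2.2146

f'(w) = 2w
w_0 = 1.730000: f = -1.907100, f' = 3.460000 → w_1 = 1.730000 - (-1.907100)/(3.460000) = 2.281185
w_1 = 2.281185: f = 0.303805, f' = 4.562370 → w_2 = 2.281185 - (0.303805)/(4.562370) = 2.214596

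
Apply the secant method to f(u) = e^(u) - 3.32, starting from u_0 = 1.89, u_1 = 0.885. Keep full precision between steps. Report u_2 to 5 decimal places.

1.09983

f(u_0) = 3.299369, f(u_1) = -0.897016
u_2 = 0.885000 - (-0.897016)·(0.885000 - 1.890000)/(-0.897016 - (3.299369)) = 1.099828; f(u_2) = -0.316351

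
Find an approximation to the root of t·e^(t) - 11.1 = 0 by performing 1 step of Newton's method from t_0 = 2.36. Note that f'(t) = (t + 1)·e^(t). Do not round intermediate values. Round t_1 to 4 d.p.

1.9695

Newton update: t ← t − f(t)/f'(t).
t_0 = 2.360000: f = 13.894645, f' = 35.585597 → t_1 = 2.360000 - (13.894645)/(35.585597) = 1.969543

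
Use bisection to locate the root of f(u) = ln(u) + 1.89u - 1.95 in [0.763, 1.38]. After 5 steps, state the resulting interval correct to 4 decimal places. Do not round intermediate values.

[1.0137, 1.0329]

f(0.763000) = -0.778427, f(1.380000) = 0.980283 (opposite signs)
step 1: m = 1.071500, f(m) = 0.144195 > 0 → root in [0.763000, 1.071500]
step 2: m = 0.917250, f(m) = -0.302773 < 0 → root in [0.917250, 1.071500]
step 3: m = 0.994375, f(m) = -0.076272 < 0 → root in [0.994375, 1.071500]
step 4: m = 1.032937, f(m) = 0.034659 > 0 → root in [0.994375, 1.032937]
step 5: m = 1.013656, f(m) = -0.020626 < 0 → root in [1.013656, 1.032937]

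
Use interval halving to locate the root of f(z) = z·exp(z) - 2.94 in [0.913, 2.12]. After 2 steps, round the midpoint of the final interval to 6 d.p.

1.063875

f(0.913000) = -0.664999, f(2.120000) = 14.722011 (opposite signs)
step 1: m = 1.516500, f(m) = 3.969554 > 0 → root in [0.913000, 1.516500]
step 2: m = 1.214750, f(m) = 1.153041 > 0 → root in [0.913000, 1.214750]
Midpoint of [0.913000, 1.214750] = 1.063875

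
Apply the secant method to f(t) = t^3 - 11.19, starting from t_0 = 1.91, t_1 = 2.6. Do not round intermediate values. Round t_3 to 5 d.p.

2.22899

Secant update: t_(k+1) = t_k − f(t_k)·(t_k − t_(k-1))/(f(t_k) − f(t_(k-1))).
f(t_0) = -4.222129, f(t_1) = 6.386000
t_2 = 2.600000 - (6.386000)·(2.600000 - 1.910000)/(6.386000 - (-4.222129)) = 2.184626; f(t_2) = -0.763673
t_3 = 2.184626 - (-0.763673)·(2.184626 - 2.600000)/(-0.763673 - (6.386000)) = 2.228993; f(t_3) = -0.115447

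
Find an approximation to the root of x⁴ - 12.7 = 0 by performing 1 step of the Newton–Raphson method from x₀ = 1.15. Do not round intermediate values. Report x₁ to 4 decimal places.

2.9501

f'(x) = 4x³
x_0 = 1.150000: f = -10.950994, f' = 6.083500 → x_1 = 1.150000 - (-10.950994)/(6.083500) = 2.950114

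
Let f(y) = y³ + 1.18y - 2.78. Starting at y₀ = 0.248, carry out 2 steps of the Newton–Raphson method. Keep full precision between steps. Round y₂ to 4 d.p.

Newton update: y ← y − f(y)/f'(y).
f'(y) = 3y² + 1.18
y_0 = 0.248000: f = -2.472107, f' = 1.364512 → y_1 = 0.248000 - (-2.472107)/(1.364512) = 2.059715
y_1 = 2.059715: f = 8.388653, f' = 13.907279 → y_2 = 2.059715 - (8.388653)/(13.907279) = 1.456531

1.4565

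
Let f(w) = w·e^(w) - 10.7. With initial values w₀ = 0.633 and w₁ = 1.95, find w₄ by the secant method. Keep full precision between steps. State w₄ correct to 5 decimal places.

1.79060

f(w_0) = -9.507902, f(w_1) = 3.005941
w_2 = 1.950000 - (3.005941)·(1.950000 - 0.633000)/(3.005941 - (-9.507902)) = 1.633644; f(w_2) = -2.331641
w_3 = 1.633644 - (-2.331641)·(1.633644 - 1.950000)/(-2.331641 - (3.005941)) = 1.771840; f(w_3) = -0.278637
w_4 = 1.771840 - (-0.278637)·(1.771840 - 1.633644)/(-0.278637 - (-2.331641)) = 1.790596; f(w_4) = 0.031077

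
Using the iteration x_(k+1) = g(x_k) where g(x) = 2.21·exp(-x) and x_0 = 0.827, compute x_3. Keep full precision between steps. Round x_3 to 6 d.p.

x_1 = g(0.827000) = 0.966564
x_2 = g(0.966564) = 0.840657
x_3 = g(0.840657) = 0.953454

0.953454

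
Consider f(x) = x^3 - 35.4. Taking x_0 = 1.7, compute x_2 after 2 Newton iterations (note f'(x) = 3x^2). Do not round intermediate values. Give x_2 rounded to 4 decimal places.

3.9112

x_0 = 1.700000: f = -30.487000, f' = 8.670000 → x_1 = 1.700000 - (-30.487000)/(8.670000) = 5.216378
x_1 = 5.216378: f = 106.540798, f' = 81.631808 → x_2 = 5.216378 - (106.540798)/(81.631808) = 3.911240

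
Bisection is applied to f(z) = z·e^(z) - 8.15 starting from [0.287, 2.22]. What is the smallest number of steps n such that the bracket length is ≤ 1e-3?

11

Initial width b − a = 2.22 − 0.287 = 1.933000.
After n steps the width is (b−a)/2^n; need (b−a)/2^n ≤ 1e-3.
So n ≥ log₂(1.933000/1e-3) = log₂(1933.0000) ≈ 10.9166.
Hence n = 11.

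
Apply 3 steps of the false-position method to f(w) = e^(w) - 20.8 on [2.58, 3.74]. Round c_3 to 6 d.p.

3.020055

False-position update: c = (a·f(b) − b·f(a))/(f(b) − f(a)); replace the endpoint whose sign matches f(c).
f(2.580000) = -7.602862, f(3.740000) = 21.297990
step 1: c = 2.885158, f(c) = -2.893607 < 0 → new bracket [2.885158, 3.740000]
step 2: c = 2.987407, f(c) = -0.965810 < 0 → new bracket [2.987407, 3.740000]
step 3: c = 3.020055, f(c) = -0.307583 < 0 → new bracket [3.020055, 3.740000]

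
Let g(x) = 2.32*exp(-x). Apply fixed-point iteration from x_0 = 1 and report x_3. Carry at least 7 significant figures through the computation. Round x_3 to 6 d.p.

0.863648

x_1 = g(1.000000) = 0.853480
x_2 = g(0.853480) = 0.988158
x_3 = g(0.988158) = 0.863648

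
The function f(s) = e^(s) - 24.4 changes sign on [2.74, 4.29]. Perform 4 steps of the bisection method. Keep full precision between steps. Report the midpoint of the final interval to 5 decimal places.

f(2.740000) = -8.913015, f(4.290000) = 48.566468 (opposite signs)
step 1: m = 3.515000, f(m) = 9.215928 > 0 → root in [2.740000, 3.515000]
step 2: m = 3.127500, f(m) = -1.583134 < 0 → root in [3.127500, 3.515000]
step 3: m = 3.321250, f(m) = 3.294948 > 0 → root in [3.127500, 3.321250]
step 4: m = 3.224375, f(m) = 0.737858 > 0 → root in [3.127500, 3.224375]
Midpoint of [3.127500, 3.224375] = 3.175938

3.17594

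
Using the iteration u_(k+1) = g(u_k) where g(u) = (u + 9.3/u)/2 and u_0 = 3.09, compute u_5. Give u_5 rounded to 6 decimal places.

u_1 = g(3.090000) = 3.049854
u_2 = g(3.049854) = 3.049590
u_3 = g(3.049590) = 3.049590
u_4 = g(3.049590) = 3.049590
u_5 = g(3.049590) = 3.049590

3.049590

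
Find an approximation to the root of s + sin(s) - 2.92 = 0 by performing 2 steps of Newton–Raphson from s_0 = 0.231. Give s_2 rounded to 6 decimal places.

1.886298

f'(s) = 1 + cos(s)
s_0 = 0.231000: f = -2.460049, f' = 1.973438 → s_1 = 0.231000 - (-2.460049)/(1.973438) = 1.477580
s_1 = 1.477580: f = -0.446761, f' = 1.093081 → s_2 = 1.477580 - (-0.446761)/(1.093081) = 1.886298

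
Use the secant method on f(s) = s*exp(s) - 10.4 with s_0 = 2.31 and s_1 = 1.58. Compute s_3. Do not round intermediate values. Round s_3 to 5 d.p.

Secant update: s_(k+1) = s_k − f(s_k)·(s_k − s_(k-1))/(f(s_k) − f(s_(k-1))).
f(s_0) = 12.871921, f(s_1) = -2.729170
s_2 = 1.580000 - (-2.729170)·(1.580000 - 2.310000)/(-2.729170 - (12.871921)) = 1.707702; f(s_2) = -0.979850
s_3 = 1.707702 - (-0.979850)·(1.707702 - 1.580000)/(-0.979850 - (-2.729170)) = 1.779232; f(s_3) = 0.142497

1.77923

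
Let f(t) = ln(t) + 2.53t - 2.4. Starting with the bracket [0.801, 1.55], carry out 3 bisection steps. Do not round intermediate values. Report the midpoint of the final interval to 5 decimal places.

f(0.801000) = -0.595364, f(1.550000) = 1.959755 (opposite signs)
step 1: m = 1.175500, f(m) = 0.735709 > 0 → root in [0.801000, 1.175500]
step 2: m = 0.988250, f(m) = 0.088453 > 0 → root in [0.801000, 0.988250]
step 3: m = 0.894625, f(m) = -0.247949 < 0 → root in [0.894625, 0.988250]
Midpoint of [0.894625, 0.988250] = 0.941438

0.94144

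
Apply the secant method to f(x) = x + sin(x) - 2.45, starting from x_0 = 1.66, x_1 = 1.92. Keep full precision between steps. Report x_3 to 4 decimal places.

f(x_0) = 0.206024, f(x_1) = 0.409645
x_2 = 1.920000 - (0.409645)·(1.920000 - 1.660000)/(0.409645 - (0.206024)) = 1.396932; f(x_2) = -0.068144
x_3 = 1.396932 - (-0.068144)·(1.396932 - 1.920000)/(-0.068144 - (0.409645)) = 1.471534; f(x_3) = 0.016612

1.4715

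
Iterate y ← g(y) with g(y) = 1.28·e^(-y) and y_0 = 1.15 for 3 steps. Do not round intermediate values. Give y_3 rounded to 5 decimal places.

0.54519

y_1 = g(1.150000) = 0.405295
y_2 = g(0.405295) = 0.853478
y_3 = g(0.853478) = 0.545191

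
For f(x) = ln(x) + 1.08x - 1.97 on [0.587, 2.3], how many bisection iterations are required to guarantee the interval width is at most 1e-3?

Initial width b − a = 2.3 − 0.587 = 1.713000.
After n steps the width is (b−a)/2^n; need (b−a)/2^n ≤ 1e-3.
So n ≥ log₂(1.713000/1e-3) = log₂(1713.0000) ≈ 10.7423.
Hence n = 11.

11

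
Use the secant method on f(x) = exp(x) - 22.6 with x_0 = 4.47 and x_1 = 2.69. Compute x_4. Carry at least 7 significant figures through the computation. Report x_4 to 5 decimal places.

Secant update: x_(k+1) = x_k − f(x_k)·(x_k − x_(k-1))/(f(x_k) − f(x_(k-1))).
f(x_0) = 64.756723, f(x_1) = -7.868324
x_2 = 2.690000 - (-7.868324)·(2.690000 - 4.470000)/(-7.868324 - (64.756723)) = 2.882848; f(x_2) = -4.734914
x_3 = 2.882848 - (-4.734914)·(2.882848 - 2.690000)/(-4.734914 - (-7.868324)) = 3.174262; f(x_3) = 1.309180
x_4 = 3.174262 - (1.309180)·(3.174262 - 2.882848)/(1.309180 - (-4.734914)) = 3.111141; f(x_4) = -0.153364

3.11114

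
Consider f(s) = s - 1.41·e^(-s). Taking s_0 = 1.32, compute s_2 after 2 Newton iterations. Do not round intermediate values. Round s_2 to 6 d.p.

0.699215

f'(s) = 1 + 1.41·e^(-s)
s_0 = 1.320000: f = 0.943339, f' = 1.376661 → s_1 = 1.320000 - (0.943339)/(1.376661) = 0.634763
s_1 = 0.634763: f = -0.112624, f' = 1.747386 → s_2 = 0.634763 - (-0.112624)/(1.747386) = 0.699215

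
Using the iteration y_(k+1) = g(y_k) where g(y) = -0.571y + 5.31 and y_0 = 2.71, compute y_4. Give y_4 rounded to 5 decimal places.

3.30879

y_1 = g(2.710000) = 3.762590
y_2 = g(3.762590) = 3.161561
y_3 = g(3.161561) = 3.504749
y_4 = g(3.504749) = 3.308789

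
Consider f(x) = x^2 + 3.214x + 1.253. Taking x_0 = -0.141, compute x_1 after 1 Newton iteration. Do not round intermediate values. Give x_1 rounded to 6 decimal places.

f'(x) = 2x + 3.214
x_0 = -0.141000: f = 0.819707, f' = 2.932000 → x_1 = -0.141000 - (0.819707)/(2.932000) = -0.420573

-0.420573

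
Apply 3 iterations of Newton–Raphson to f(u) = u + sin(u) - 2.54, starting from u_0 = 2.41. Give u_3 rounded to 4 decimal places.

1.5174

Newton update: u ← u − f(u)/f'(u).
f'(u) = 1 + cos(u)
u_0 = 2.410000: f = 0.538056, f' = 0.255889 → u_1 = 2.410000 - (0.538056)/(0.255889) = 0.307306
u_1 = 0.307306: f = -1.930203, f' = 1.953152 → u_2 = 0.307306 - (-1.930203)/(1.953152) = 1.295556
u_2 = 1.295556: f = -0.282084, f' = 1.271778 → u_3 = 1.295556 - (-0.282084)/(1.271778) = 1.517359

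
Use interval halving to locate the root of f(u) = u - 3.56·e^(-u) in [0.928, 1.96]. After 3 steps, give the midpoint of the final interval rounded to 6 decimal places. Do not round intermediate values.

f(0.928000) = -0.479423, f(1.960000) = 1.458544 (opposite signs)
step 1: m = 1.444000, f(m) = 0.603904 > 0 → root in [0.928000, 1.444000]
step 2: m = 1.186000, f(m) = 0.098632 > 0 → root in [0.928000, 1.186000]
step 3: m = 1.057000, f(m) = -0.180088 < 0 → root in [1.057000, 1.186000]
Midpoint of [1.057000, 1.186000] = 1.121500

1.121500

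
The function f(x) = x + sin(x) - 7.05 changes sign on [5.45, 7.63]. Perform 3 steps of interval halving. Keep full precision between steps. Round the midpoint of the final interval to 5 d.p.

f(5.450000) = -2.340077, f(7.630000) = 1.555021 (opposite signs)
step 1: m = 6.540000, f(m) = -0.255999 < 0 → root in [6.540000, 7.630000]
step 2: m = 7.085000, f(m) = 0.753619 > 0 → root in [6.540000, 7.085000]
step 3: m = 6.812500, f(m) = 0.267442 > 0 → root in [6.540000, 6.812500]
Midpoint of [6.540000, 6.812500] = 6.676250

6.67625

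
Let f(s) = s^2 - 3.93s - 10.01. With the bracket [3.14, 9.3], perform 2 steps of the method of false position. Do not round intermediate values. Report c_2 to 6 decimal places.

5.297998

f(3.140000) = -12.490600, f(9.300000) = 39.931000
step 1: c = 4.607756, f(c) = -6.887068 < 0 → new bracket [4.607756, 9.300000]
step 2: c = 5.297998, f(c) = -2.762351 < 0 → new bracket [5.297998, 9.300000]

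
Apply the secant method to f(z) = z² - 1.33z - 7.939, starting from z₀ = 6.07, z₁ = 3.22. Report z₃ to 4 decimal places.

Secant update: z_(k+1) = z_k − f(z_k)·(z_k − z_(k-1))/(f(z_k) − f(z_(k-1))).
f(z_0) = 20.832800, f(z_1) = -1.853200
z_2 = 3.220000 - (-1.853200)·(3.220000 - 6.070000)/(-1.853200 - (20.832800)) = 3.452814; f(z_2) = -0.609318
z_3 = 3.452814 - (-0.609318)·(3.452814 - 3.220000)/(-0.609318 - (-1.853200)) = 3.566858; f(z_3) = 0.039557

3.5669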